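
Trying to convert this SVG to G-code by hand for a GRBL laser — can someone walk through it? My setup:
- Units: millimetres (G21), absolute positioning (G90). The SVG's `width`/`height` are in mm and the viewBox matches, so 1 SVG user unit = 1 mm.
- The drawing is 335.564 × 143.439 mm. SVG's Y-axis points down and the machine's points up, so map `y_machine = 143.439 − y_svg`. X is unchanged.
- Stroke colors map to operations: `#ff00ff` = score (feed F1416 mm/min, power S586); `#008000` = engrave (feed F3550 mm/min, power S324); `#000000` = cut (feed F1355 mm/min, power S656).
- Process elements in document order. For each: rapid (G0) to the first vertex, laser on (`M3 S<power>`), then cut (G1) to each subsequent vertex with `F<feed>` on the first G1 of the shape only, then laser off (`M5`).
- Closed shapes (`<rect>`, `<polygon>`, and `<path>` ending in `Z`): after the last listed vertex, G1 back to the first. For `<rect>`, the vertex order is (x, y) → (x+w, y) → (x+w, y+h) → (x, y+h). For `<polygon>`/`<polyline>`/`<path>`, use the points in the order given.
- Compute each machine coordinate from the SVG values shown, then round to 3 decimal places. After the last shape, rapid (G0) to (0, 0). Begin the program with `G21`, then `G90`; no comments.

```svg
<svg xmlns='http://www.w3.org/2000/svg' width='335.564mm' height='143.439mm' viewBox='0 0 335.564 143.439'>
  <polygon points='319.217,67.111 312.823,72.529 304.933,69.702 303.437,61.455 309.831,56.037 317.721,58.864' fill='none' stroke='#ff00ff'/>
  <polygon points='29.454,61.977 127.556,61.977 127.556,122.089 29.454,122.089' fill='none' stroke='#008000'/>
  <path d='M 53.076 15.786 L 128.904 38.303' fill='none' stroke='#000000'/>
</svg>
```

Since the viewBox matches the mm dimensions, user units are millimetres directly. The only transform is the Y-flip y_m = 143.439 − y_svg.

Shape 1 is a regular polygon drawn with `<polygon>`. Its stroke #ff00ff means score at S586, F1416. After flipping Y the toolpath is (319.217,76.328) → (312.823,70.910) → (304.933,73.737) → (303.437,81.984) → (309.831,87.402) → (317.721,84.575) → (319.217,76.328), returning to the start.

Shape 2 is a rectangle drawn with `<polygon>`. Its stroke #008000 means engrave at S324, F3550. After flipping Y the toolpath is (29.454,81.462) → (127.556,81.462) → (127.556,21.350) → (29.454,21.350) → (29.454,81.462), returning to the start.

Shape 3 is a line segment drawn with `<path>`. Its stroke #000000 means cut at S656, F1355. After flipping Y the toolpath is (53.076,127.653) → (128.904,105.136).

G21
G90
G0 X319.217 Y76.328
M3 S586
G1 X312.823 Y70.910 F1416
G1 X304.933 Y73.737
G1 X303.437 Y81.984
G1 X309.831 Y87.402
G1 X317.721 Y84.575
G1 X319.217 Y76.328
M5
G0 X29.454 Y81.462
M3 S324
G1 X127.556 Y81.462 F3550
G1 X127.556 Y21.350
G1 X29.454 Y21.350
G1 X29.454 Y81.462
M5
G0 X53.076 Y127.653
M3 S656
G1 X128.904 Y105.136 F1355
M5
G0 X0.000 Y0.000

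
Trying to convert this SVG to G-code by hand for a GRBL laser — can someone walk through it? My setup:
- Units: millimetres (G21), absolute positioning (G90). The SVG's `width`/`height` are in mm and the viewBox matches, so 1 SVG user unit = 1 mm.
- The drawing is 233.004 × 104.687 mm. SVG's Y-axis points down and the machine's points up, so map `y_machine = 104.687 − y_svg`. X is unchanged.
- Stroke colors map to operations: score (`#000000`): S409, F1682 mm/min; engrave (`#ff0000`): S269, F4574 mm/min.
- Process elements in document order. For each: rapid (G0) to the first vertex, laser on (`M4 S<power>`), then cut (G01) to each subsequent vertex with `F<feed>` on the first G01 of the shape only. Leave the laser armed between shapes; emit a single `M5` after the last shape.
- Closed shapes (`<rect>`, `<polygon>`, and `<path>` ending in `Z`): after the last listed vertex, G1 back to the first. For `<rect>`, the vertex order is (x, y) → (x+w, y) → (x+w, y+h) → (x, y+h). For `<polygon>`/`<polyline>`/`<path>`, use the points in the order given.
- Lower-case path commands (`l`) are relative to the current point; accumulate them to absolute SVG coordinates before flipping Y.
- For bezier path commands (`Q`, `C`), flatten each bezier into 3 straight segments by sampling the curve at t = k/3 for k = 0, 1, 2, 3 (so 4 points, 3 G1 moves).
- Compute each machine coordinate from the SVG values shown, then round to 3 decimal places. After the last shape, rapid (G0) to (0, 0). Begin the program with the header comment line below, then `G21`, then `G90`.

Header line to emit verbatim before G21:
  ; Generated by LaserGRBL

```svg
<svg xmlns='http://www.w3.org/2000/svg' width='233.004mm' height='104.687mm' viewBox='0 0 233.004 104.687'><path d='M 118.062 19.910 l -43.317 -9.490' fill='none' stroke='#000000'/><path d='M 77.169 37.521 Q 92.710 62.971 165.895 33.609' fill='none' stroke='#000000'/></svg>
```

; Generated by LaserGRBL
G21
G90
G0 X118.062 Y84.777
M4 S409
G01 X74.745 Y94.267 F1682
G0 X77.169 Y67.166
M4 S409
G01 X93.935 Y56.290 F1682
G01 X123.510 Y57.594
G01 X165.895 Y71.078
M5
G0 X0.000 Y0.000

1 u = 1 mm; y_m = 104.687 − y.

[1] `<path>` line segment, #000000→score S409 F1682: (118.062,84.777) → (74.745,94.267)

[2] `<path>` quadratic bezier, #000000→score S409 F1682: (77.169,67.166) → (93.935,56.290) → (123.510,57.594) → (165.895,71.078)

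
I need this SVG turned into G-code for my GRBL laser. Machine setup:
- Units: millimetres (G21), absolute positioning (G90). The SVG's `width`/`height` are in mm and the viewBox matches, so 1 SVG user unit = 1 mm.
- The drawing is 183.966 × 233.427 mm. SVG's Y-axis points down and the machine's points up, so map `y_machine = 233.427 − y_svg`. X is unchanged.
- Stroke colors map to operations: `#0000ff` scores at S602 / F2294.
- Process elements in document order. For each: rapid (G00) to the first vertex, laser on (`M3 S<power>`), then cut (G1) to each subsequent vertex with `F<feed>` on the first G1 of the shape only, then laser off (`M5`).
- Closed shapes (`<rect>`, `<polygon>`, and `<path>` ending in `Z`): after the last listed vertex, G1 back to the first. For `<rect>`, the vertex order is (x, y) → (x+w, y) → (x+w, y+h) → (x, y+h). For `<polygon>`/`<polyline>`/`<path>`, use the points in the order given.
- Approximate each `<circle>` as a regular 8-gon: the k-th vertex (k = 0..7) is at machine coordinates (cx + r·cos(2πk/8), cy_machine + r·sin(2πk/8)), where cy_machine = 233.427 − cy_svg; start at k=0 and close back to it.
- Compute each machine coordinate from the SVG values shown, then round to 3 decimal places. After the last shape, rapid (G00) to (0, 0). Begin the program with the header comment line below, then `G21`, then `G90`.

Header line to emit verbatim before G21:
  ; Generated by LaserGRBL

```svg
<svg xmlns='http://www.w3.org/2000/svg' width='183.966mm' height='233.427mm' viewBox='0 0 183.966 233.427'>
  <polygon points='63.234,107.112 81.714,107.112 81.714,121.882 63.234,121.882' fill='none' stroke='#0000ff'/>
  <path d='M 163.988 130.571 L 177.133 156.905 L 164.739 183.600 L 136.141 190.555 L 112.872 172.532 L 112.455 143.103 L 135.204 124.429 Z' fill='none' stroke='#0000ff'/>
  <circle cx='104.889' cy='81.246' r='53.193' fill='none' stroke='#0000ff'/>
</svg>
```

1 u = 1 mm; y_m = 233.427 − y.

[1] `<polygon>` rectangle, #0000ff→score S602 F2294: (63.234,126.315) → (81.714,126.315) → (81.714,111.545) → (63.234,111.545) → (63.234,126.315) (closed)

[2] `<path>` regular polygon, #0000ff→score S602 F2294: (163.988,102.856) → (177.133,76.522) → (164.739,49.827) → (136.141,42.872) → (112.872,60.895) → (112.455,90.324) → (135.204,108.998) → (163.988,102.856) (closed)

[3] `<circle>` circle, #0000ff→score S602 F2294: (158.082,152.181) → (142.502,189.794) → (104.889,205.374) → (67.276,189.794) → (51.696,152.181) → (67.276,114.568) → (104.889,98.988) → (142.502,114.568) → (158.082,152.181) (closed)

; Generated by LaserGRBL
G21
G90
G00 X63.234 Y126.315
M3 S602
G1 X81.714 Y126.315 F2294
G1 X81.714 Y111.545
G1 X63.234 Y111.545
G1 X63.234 Y126.315
M5
G00 X163.988 Y102.856
M3 S602
G1 X177.133 Y76.522 F2294
G1 X164.739 Y49.827
G1 X136.141 Y42.872
G1 X112.872 Y60.895
G1 X112.455 Y90.324
G1 X135.204 Y108.998
G1 X163.988 Y102.856
M5
G00 X158.082 Y152.181
M3 S602
G1 X142.502 Y189.794 F2294
G1 X104.889 Y205.374
G1 X67.276 Y189.794
G1 X51.696 Y152.181
G1 X67.276 Y114.568
G1 X104.889 Y98.988
G1 X142.502 Y114.568
G1 X158.082 Y152.181
M5
G00 X0.000 Y0.000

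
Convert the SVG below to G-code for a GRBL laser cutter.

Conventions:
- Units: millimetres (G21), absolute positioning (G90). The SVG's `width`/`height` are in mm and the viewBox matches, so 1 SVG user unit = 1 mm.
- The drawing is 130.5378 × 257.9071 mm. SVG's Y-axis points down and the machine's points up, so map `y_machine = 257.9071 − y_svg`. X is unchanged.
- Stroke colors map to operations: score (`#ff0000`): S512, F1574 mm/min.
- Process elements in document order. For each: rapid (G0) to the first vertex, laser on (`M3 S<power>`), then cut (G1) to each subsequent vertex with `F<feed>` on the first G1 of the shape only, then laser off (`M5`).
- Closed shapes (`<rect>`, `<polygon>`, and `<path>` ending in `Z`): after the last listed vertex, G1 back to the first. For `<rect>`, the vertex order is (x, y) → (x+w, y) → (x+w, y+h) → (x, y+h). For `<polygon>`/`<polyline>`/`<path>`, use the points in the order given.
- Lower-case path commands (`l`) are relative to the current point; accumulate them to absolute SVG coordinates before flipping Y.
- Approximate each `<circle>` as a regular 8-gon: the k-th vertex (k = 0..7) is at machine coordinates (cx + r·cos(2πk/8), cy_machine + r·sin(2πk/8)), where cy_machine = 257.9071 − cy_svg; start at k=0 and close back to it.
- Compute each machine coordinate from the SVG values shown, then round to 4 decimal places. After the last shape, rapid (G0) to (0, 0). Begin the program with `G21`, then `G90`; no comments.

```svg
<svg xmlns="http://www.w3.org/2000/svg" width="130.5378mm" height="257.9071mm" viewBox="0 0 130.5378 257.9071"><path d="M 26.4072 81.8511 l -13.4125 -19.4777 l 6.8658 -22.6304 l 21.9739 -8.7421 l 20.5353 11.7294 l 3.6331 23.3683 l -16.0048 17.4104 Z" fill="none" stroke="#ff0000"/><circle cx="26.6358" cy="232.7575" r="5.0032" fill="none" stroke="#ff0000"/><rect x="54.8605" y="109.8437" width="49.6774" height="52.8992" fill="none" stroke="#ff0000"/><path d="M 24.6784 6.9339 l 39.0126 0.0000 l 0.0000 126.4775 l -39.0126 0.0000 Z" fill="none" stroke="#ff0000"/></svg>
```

1 u = 1 mm; y_m = 257.9071 − y.

[1] `<path>` regular polygon, #ff0000→score S512 F1574: (26.4072,176.0560) → (12.9947,195.5337) → (19.8605,218.1641) → (41.8344,226.9062) → (62.3697,215.1768) → (66.0028,191.8085) → (49.9980,174.3981) → (26.4072,176.0560) (closed)

[2] `<circle>` circle, #ff0000→score S512 F1574: (31.6390,25.1496) → (30.1736,28.6874) → (26.6358,30.1528) → (23.0980,28.6874) → (21.6326,25.1496) → (23.0980,21.6118) → (26.6358,20.1464) → (30.1736,21.6118) → (31.6390,25.1496) (closed)

[3] `<rect>` rectangle, #ff0000→score S512 F1574: (54.8605,148.0634) → (104.5379,148.0634) → (104.5379,95.1642) → (54.8605,95.1642) → (54.8605,148.0634) (closed)

[4] `<path>` rectangle, #ff0000→score S512 F1574: (24.6784,250.9732) → (63.6910,250.9732) → (63.6910,124.4957) → (24.6784,124.4957) → (24.6784,250.9732) (closed)

G21
G90
G0 X26.4072 Y176.0560
M3 S512
G1 X12.9947 Y195.5337 F1574
G1 X19.8605 Y218.1641
G1 X41.8344 Y226.9062
G1 X62.3697 Y215.1768
G1 X66.0028 Y191.8085
G1 X49.9980 Y174.3981
G1 X26.4072 Y176.0560
M5
G0 X31.6390 Y25.1496
M3 S512
G1 X30.1736 Y28.6874 F1574
G1 X26.6358 Y30.1528
G1 X23.0980 Y28.6874
G1 X21.6326 Y25.1496
G1 X23.0980 Y21.6118
G1 X26.6358 Y20.1464
G1 X30.1736 Y21.6118
G1 X31.6390 Y25.1496
M5
G0 X54.8605 Y148.0634
M3 S512
G1 X104.5379 Y148.0634 F1574
G1 X104.5379 Y95.1642
G1 X54.8605 Y95.1642
G1 X54.8605 Y148.0634
M5
G0 X24.6784 Y250.9732
M3 S512
G1 X63.6910 Y250.9732 F1574
G1 X63.6910 Y124.4957
G1 X24.6784 Y124.4957
G1 X24.6784 Y250.9732
M5
G0 X0.0000 Y0.0000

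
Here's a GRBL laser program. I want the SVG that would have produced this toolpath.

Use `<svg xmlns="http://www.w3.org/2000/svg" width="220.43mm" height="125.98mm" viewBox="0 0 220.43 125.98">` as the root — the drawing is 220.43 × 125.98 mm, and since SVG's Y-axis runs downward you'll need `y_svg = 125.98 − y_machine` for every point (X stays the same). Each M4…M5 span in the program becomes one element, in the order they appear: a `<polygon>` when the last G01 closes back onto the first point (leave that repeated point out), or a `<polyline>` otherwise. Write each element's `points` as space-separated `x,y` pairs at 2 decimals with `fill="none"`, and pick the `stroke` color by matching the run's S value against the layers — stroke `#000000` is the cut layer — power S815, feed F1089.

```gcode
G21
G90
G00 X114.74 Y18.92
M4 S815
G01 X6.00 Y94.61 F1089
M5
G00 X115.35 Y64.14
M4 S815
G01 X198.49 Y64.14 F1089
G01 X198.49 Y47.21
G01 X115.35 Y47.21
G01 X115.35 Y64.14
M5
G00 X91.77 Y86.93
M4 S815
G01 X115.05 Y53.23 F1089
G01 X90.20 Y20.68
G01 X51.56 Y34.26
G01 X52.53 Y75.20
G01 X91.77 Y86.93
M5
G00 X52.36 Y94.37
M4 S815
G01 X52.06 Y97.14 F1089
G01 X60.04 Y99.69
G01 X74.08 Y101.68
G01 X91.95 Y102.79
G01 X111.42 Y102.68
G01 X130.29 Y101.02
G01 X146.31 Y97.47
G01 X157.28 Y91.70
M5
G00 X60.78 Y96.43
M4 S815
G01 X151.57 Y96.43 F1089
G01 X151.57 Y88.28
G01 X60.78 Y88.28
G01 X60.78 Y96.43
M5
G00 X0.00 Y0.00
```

Machine Y-up, SVG Y-down with viewBox height 125.98, so y_svg = 125.98 − y_machine; X carries over. Every run uses S815, so all elements get stroke `#000000` (cut).

Run 1: The run is open, so emit a `<polyline>` with points (Y-flipped): 114.74,107.06 6.00,31.37.

Run 2: The run returns to its start, so emit a `<polygon>` with points (Y-flipped): 115.35,61.84 198.49,61.84 198.49,78.77 115.35,78.77.

Run 3: The run returns to its start, so emit a `<polygon>` with points (Y-flipped): 91.77,39.05 115.05,72.75 90.20,105.30 51.56,91.72 52.53,50.78.

Run 4: The run is open, so emit a `<polyline>` with points (Y-flipped): 52.36,31.61 52.06,28.84 60.04,26.29 74.08,24.30 91.95,23.19 111.42,23.30 130.29,24.96 146.31,28.51 157.28,34.28.

Run 5: The run returns to its start, so emit a `<polygon>` with points (Y-flipped): 60.78,29.55 151.57,29.55 151.57,37.70 60.78,37.70.

<svg xmlns="http://www.w3.org/2000/svg" width="220.43mm" height="125.98mm" viewBox="0 0 220.43 125.98">
  <polyline points="114.74,107.06 6.00,31.37" fill="none" stroke="#000000"/>
  <polygon points="115.35,61.84 198.49,61.84 198.49,78.77 115.35,78.77" fill="none" stroke="#000000"/>
  <polygon points="91.77,39.05 115.05,72.75 90.20,105.30 51.56,91.72 52.53,50.78" fill="none" stroke="#000000"/>
  <polyline points="52.36,31.61 52.06,28.84 60.04,26.29 74.08,24.30 91.95,23.19 111.42,23.30 130.29,24.96 146.31,28.51 157.28,34.28" fill="none" stroke="#000000"/>
  <polygon points="60.78,29.55 151.57,29.55 151.57,37.70 60.78,37.70" fill="none" stroke="#000000"/>
</svg>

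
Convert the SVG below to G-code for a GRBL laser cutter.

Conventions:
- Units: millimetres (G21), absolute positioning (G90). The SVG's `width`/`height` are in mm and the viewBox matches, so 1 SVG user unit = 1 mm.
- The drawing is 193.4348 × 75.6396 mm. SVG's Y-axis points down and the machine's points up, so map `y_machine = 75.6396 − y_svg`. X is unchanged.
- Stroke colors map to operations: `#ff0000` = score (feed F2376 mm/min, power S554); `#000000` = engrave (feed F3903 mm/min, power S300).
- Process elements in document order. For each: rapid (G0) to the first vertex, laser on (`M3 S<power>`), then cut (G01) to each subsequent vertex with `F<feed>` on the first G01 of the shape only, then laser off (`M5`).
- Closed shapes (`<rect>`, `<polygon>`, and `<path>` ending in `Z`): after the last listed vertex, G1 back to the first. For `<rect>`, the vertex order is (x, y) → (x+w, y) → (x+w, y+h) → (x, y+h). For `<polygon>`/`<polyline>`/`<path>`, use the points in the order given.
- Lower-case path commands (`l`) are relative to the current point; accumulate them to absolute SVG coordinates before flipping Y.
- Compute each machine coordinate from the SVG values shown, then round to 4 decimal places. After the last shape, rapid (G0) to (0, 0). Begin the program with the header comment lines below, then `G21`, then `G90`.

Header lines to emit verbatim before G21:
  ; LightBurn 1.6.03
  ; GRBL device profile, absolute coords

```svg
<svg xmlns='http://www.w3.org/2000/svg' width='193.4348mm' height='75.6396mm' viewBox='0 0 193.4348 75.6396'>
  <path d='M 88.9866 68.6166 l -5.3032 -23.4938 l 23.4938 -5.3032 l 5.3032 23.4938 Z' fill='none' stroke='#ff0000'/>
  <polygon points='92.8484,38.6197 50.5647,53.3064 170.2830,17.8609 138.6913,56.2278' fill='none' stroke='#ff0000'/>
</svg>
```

Since the viewBox matches the mm dimensions, user units are millimetres directly. The only transform is the Y-flip y_m = 75.6396 − y_svg.

Shape 1 is a regular polygon drawn with `<path>`. Its stroke #ff0000 means score at S554, F2376. After flipping Y the toolpath is (88.9866,7.0230) → (83.6834,30.5168) → (107.1772,35.8200) → (112.4804,12.3262) → (88.9866,7.0230), returning to the start.

Shape 2 is a closed polygon drawn with `<polygon>`. Its stroke #ff0000 means score at S554, F2376. After flipping Y the toolpath is (92.8484,37.0199) → (50.5647,22.3332) → (170.2830,57.7787) → (138.6913,19.4118) → (92.8484,37.0199), returning to the start.

; LightBurn 1.6.03
; GRBL device profile, absolute coords
G21
G90
G0 X88.9866 Y7.0230
M3 S554
G01 X83.6834 Y30.5168 F2376
G01 X107.1772 Y35.8200
G01 X112.4804 Y12.3262
G01 X88.9866 Y7.0230
M5
G0 X92.8484 Y37.0199
M3 S554
G01 X50.5647 Y22.3332 F2376
G01 X170.2830 Y57.7787
G01 X138.6913 Y19.4118
G01 X92.8484 Y37.0199
M5
G0 X0.0000 Y0.0000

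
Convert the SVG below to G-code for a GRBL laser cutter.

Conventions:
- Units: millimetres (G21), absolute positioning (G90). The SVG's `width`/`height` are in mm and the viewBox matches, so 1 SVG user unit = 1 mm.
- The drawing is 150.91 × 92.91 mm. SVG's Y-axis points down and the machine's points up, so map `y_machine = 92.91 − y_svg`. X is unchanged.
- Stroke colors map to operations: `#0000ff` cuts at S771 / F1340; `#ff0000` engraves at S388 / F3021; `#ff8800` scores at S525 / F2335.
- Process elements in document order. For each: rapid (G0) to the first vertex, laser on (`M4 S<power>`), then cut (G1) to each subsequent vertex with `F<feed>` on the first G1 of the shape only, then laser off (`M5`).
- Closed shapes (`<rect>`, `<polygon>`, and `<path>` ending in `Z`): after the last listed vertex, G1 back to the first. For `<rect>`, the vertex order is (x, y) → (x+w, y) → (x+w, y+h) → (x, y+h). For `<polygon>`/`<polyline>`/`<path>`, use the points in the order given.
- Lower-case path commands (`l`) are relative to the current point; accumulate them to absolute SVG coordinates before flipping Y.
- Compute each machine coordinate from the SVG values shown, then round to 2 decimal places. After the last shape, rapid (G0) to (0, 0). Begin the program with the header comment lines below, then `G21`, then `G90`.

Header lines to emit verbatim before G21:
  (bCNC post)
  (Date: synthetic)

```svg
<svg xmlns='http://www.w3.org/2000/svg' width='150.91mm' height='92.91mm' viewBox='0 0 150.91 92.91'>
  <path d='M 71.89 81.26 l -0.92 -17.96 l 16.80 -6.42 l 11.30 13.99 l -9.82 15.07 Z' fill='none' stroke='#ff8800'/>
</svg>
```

viewBox `0 0 150.91 92.91` with mm width/height → 1 unit = 1 mm. Flip: y_m = 92.91 − y_svg.

**Shape 1** — `<path>` regular polygon, stroke `#ff8800` → score (S525, F2335). Machine vertices: (71.89,11.65) → (70.97,29.61) → (87.77,36.03) → (99.07,22.04) → (89.25,6.97) → (71.89,11.65). Closed: final G1 returns to the first vertex.

(bCNC post)
(Date: synthetic)
G21
G90
G0 X71.89 Y11.65
M4 S525
G1 X70.97 Y29.61 F2335
G1 X87.77 Y36.03
G1 X99.07 Y22.04
G1 X89.25 Y6.97
G1 X71.89 Y11.65
M5
G0 X0.00 Y0.00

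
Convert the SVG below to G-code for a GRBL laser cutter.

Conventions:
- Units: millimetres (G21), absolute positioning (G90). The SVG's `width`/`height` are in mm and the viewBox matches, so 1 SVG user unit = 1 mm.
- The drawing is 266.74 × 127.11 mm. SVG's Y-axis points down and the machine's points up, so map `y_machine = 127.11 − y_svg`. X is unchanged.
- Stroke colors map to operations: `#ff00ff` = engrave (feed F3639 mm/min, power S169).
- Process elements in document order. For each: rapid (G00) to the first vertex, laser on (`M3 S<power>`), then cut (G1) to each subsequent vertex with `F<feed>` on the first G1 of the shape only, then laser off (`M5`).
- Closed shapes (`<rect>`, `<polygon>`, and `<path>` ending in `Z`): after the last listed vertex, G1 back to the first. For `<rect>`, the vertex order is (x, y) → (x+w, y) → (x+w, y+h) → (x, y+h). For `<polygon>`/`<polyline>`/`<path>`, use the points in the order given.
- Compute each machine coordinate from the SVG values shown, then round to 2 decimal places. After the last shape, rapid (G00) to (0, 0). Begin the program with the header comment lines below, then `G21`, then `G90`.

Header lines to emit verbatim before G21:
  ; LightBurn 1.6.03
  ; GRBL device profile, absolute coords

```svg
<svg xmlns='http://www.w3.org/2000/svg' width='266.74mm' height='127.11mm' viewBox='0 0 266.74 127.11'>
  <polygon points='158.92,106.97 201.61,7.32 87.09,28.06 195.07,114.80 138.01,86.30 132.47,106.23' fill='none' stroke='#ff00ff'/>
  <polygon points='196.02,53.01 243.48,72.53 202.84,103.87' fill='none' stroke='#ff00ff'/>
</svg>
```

; LightBurn 1.6.03
; GRBL device profile, absolute coords
G21
G90
G00 X158.92 Y20.14
M3 S169
G1 X201.61 Y119.79 F3639
G1 X87.09 Y99.05
G1 X195.07 Y12.31
G1 X138.01 Y40.81
G1 X132.47 Y20.88
G1 X158.92 Y20.14
M5
G00 X196.02 Y74.10
M3 S169
G1 X243.48 Y54.58 F3639
G1 X202.84 Y23.24
G1 X196.02 Y74.10
M5
G00 X0.00 Y0.00

viewBox `0 0 266.74 127.11` with mm width/height → 1 unit = 1 mm. Flip: y_m = 127.11 − y_svg.

**Shape 1** — `<polygon>` closed polygon, stroke `#ff00ff` → engrave (S169, F3639). Machine vertices: (158.92,20.14) → (201.61,119.79) → (87.09,99.05) → (195.07,12.31) → (138.01,40.81) → (132.47,20.88) → (158.92,20.14). Closed: final G1 returns to the first vertex.

**Shape 2** — `<polygon>` regular polygon, stroke `#ff00ff` → engrave (S169, F3639). Machine vertices: (196.02,74.10) → (243.48,54.58) → (202.84,23.24) → (196.02,74.10). Closed: final G1 returns to the first vertex.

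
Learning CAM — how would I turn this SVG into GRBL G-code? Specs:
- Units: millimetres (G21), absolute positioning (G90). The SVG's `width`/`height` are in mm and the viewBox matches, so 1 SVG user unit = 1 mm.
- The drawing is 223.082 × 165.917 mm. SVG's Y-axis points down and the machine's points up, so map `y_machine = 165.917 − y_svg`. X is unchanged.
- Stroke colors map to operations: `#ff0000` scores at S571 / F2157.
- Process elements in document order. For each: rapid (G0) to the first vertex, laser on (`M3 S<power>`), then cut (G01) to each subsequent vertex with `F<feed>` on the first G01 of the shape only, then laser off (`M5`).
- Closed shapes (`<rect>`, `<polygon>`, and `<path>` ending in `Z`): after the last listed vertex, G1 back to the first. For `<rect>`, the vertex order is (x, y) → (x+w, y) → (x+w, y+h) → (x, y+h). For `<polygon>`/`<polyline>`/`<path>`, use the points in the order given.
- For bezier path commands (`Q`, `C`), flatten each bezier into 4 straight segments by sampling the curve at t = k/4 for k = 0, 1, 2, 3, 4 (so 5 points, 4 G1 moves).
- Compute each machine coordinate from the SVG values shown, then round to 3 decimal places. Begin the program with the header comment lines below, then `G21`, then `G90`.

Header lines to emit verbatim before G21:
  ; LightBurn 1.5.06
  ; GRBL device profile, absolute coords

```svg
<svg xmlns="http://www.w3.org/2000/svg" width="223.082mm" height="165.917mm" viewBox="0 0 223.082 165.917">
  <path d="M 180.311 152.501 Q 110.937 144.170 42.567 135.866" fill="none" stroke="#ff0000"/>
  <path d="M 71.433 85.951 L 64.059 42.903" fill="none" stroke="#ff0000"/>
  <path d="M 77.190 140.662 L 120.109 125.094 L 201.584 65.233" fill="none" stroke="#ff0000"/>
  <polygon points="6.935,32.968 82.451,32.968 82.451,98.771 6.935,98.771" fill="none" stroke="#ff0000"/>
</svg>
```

; LightBurn 1.5.06
; GRBL device profile, absolute coords
G21
G90
G0 X180.311 Y13.416
M3 S571
G01 X145.687 Y17.580 F2157
G01 X111.188 Y21.740
G01 X76.815 Y25.897
G01 X42.567 Y30.051
M5
G0 X71.433 Y79.966
M3 S571
G01 X64.059 Y123.014 F2157
M5
G0 X77.190 Y25.255
M3 S571
G01 X120.109 Y40.823 F2157
G01 X201.584 Y100.684
M5
G0 X6.935 Y132.949
M3 S571
G01 X82.451 Y132.949 F2157
G01 X82.451 Y67.146
G01 X6.935 Y67.146
G01 X6.935 Y132.949
M5

viewBox `0 0 223.082 165.917` with mm width/height → 1 unit = 1 mm. Flip: y_m = 165.917 − y_svg.

**Shape 1** — `<path>` quadratic bezier, stroke `#ff0000` → score (S571, F2157). Control points (SVG): P0=(180.311,152.501), P1=(110.937,144.170), P2=(42.567,135.866); sampled at t=k/4. Machine vertices: (180.311,13.416) → (145.687,17.580) → (111.188,21.740) → (76.815,25.897) → (42.567,30.051). Open path.

**Shape 2** — `<path>` line segment, stroke `#ff0000` → score (S571, F2157). Machine vertices: (71.433,79.966) → (64.059,123.014). Open path.

**Shape 3** — `<path>` open polyline, stroke `#ff0000` → score (S571, F2157). Machine vertices: (77.190,25.255) → (120.109,40.823) → (201.584,100.684). Open path.

**Shape 4** — `<polygon>` rectangle, stroke `#ff0000` → score (S571, F2157). Machine vertices: (6.935,132.949) → (82.451,132.949) → (82.451,67.146) → (6.935,67.146) → (6.935,132.949). Closed: final G1 returns to the first vertex.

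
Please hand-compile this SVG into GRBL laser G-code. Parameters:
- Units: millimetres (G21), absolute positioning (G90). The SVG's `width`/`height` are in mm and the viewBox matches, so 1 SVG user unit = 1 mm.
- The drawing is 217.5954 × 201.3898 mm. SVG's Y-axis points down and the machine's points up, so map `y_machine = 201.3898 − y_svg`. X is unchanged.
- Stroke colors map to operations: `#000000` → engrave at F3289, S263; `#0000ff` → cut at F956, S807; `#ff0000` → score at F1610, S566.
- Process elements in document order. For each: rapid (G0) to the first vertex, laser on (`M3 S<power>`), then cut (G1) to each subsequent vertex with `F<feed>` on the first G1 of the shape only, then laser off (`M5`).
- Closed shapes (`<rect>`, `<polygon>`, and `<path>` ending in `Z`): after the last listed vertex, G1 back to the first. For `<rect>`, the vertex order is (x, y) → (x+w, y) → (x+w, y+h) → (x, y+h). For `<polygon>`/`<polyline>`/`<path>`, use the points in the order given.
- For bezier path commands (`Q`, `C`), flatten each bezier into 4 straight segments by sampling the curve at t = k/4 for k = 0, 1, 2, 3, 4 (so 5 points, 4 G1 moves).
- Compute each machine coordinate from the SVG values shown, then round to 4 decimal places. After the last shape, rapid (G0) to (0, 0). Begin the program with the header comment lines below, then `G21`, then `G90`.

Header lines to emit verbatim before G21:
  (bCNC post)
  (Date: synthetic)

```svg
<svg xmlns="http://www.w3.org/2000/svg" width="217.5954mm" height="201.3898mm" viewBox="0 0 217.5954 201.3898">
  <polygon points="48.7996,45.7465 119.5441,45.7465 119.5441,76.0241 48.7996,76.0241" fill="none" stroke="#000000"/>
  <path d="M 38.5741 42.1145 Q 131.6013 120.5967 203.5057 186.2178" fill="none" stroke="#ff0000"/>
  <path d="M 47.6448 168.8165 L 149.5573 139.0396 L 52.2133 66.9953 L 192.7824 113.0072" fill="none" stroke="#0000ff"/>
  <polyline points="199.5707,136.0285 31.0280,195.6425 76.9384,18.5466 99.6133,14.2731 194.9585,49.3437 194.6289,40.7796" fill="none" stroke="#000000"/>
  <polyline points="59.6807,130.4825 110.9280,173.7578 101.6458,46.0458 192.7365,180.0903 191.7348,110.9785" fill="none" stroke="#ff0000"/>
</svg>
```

(bCNC post)
(Date: synthetic)
G21
G90
G0 X48.7996 Y155.6433
M3 S263
G1 X119.5441 Y155.6433 F3289
G1 X119.5441 Y125.3657
G1 X48.7996 Y125.3657
G1 X48.7996 Y155.6433
M5
G0 X38.5741 Y159.2753
M3 S566
G1 X83.7675 Y120.8380 F1610
G1 X126.3206 Y84.0084
G1 X166.2333 Y48.7864
G1 X203.5057 Y15.1720
M5
G0 X47.6448 Y32.5733
M3 S807
G1 X149.5573 Y62.3502 F956
G1 X52.2133 Y134.3945
G1 X192.7824 Y88.3826
M5
G0 X199.5707 Y65.3613
M3 S263
G1 X31.0280 Y5.7473 F3289
G1 X76.9384 Y182.8432
G1 X99.6133 Y187.1167
G1 X194.9585 Y152.0461
G1 X194.6289 Y160.6102
M5
G0 X59.6807 Y70.9073
M3 S566
G1 X110.9280 Y27.6320 F1610
G1 X101.6458 Y155.3440
G1 X192.7365 Y21.2995
G1 X191.7348 Y90.4113
M5
G0 X0.0000 Y0.0000

1 u = 1 mm; y_m = 201.3898 − y.

[1] `<polygon>` rectangle, #000000→engrave S263 F3289: (48.7996,155.6433) → (119.5441,155.6433) → (119.5441,125.3657) → (48.7996,125.3657) → (48.7996,155.6433) (closed)

[2] `<path>` quadratic bezier, #ff0000→score S566 F1610: (38.5741,159.2753) → (83.7675,120.8380) → (126.3206,84.0084) → (166.2333,48.7864) → (203.5057,15.1720)

[3] `<path>` open polyline, #0000ff→cut S807 F956: (47.6448,32.5733) → (149.5573,62.3502) → (52.2133,134.3945) → (192.7824,88.3826)

[4] `<polyline>` open polyline, #000000→engrave S263 F3289: (199.5707,65.3613) → (31.0280,5.7473) → (76.9384,182.8432) → (99.6133,187.1167) → (194.9585,152.0461) → (194.6289,160.6102)

[5] `<polyline>` open polyline, #ff0000→score S566 F1610: (59.6807,70.9073) → (110.9280,27.6320) → (101.6458,155.3440) → (192.7365,21.2995) → (191.7348,90.4113)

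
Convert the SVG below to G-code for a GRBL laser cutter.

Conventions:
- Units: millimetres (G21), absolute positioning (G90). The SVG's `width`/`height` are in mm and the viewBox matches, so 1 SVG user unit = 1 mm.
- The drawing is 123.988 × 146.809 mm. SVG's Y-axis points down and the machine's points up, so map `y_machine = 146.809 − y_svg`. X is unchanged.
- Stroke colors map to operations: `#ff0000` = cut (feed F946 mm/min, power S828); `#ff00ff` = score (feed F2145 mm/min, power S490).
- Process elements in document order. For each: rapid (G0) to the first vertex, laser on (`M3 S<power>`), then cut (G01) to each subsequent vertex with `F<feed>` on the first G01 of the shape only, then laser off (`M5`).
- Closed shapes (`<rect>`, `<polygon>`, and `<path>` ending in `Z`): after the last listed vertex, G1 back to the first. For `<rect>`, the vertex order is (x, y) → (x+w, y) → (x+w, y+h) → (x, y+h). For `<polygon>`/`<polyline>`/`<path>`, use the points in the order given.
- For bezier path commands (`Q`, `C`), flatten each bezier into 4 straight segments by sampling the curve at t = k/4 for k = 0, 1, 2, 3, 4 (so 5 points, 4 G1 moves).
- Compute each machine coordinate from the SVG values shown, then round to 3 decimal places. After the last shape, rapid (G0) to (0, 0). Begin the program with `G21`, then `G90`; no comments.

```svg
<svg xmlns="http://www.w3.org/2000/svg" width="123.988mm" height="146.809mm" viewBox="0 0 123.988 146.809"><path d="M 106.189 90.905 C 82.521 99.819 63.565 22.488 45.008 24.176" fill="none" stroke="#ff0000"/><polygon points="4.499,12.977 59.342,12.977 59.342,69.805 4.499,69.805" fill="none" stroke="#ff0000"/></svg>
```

1 u = 1 mm; y_m = 146.809 − y.

[1] `<path>` cubic bezier, #ff0000→cut S828 F946: (106.189,55.904) → (89.254,62.807) → (73.682,86.559) → (59.068,111.665) → (45.008,122.633)

[2] `<polygon>` rectangle, #ff0000→cut S828 F946: (4.499,133.832) → (59.342,133.832) → (59.342,77.004) → (4.499,77.004) → (4.499,133.832) (closed)

G21
G90
G0 X106.189 Y55.904
M3 S828
G01 X89.254 Y62.807 F946
G01 X73.682 Y86.559
G01 X59.068 Y111.665
G01 X45.008 Y122.633
M5
G0 X4.499 Y133.832
M3 S828
G01 X59.342 Y133.832 F946
G01 X59.342 Y77.004
G01 X4.499 Y77.004
G01 X4.499 Y133.832
M5
G0 X0.000 Y0.000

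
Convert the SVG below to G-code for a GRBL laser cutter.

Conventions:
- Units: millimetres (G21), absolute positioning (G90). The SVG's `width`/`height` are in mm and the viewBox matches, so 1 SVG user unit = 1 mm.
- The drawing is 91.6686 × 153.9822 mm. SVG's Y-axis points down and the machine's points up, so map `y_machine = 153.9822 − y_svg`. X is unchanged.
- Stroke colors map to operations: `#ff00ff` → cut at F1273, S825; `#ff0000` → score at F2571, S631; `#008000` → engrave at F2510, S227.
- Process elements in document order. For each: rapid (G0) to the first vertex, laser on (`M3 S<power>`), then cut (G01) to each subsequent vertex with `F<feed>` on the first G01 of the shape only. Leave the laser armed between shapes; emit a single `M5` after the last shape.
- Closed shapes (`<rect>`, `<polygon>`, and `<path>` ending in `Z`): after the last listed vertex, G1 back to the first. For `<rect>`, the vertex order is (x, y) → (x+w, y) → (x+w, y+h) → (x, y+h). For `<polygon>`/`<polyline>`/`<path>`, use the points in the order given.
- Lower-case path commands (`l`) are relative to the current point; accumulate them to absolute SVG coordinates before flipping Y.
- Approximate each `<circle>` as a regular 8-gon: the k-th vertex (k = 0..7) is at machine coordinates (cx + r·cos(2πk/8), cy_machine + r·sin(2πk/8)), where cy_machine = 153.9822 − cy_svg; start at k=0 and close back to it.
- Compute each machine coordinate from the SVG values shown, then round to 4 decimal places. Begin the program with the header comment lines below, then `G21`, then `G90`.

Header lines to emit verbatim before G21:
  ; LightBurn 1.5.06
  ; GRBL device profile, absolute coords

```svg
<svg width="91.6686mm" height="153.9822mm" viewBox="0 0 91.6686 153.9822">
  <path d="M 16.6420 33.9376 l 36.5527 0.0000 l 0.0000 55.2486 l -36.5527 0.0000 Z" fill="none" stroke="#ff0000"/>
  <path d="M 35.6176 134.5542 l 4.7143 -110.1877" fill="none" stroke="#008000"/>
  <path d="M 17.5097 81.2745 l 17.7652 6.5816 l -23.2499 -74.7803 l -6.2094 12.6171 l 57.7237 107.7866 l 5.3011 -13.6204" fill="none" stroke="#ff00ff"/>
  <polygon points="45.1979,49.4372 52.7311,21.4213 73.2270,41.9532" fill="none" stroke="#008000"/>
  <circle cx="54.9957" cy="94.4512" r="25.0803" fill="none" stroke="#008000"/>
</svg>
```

; LightBurn 1.5.06
; GRBL device profile, absolute coords
G21
G90
G0 X16.6420 Y120.0446
M3 S631
G01 X53.1947 Y120.0446 F2571
G01 X53.1947 Y64.7960
G01 X16.6420 Y64.7960
G01 X16.6420 Y120.0446
G0 X35.6176 Y19.4280
M3 S227
G01 X40.3319 Y129.6157 F2510
G0 X17.5097 Y72.7077
M3 S825
G01 X35.2749 Y66.1261 F1273
G01 X12.0250 Y140.9064
G01 X5.8156 Y128.2893
G01 X63.5393 Y20.5027
G01 X68.8404 Y34.1231
G0 X45.1979 Y104.5450
M3 S227
G01 X52.7311 Y132.5609 F2510
G01 X73.2270 Y112.0290
G01 X45.1979 Y104.5450
G0 X80.0760 Y59.5310
M3 S227
G01 X72.7302 Y77.2655 F2510
G01 X54.9957 Y84.6113
G01 X37.2612 Y77.2655
G01 X29.9154 Y59.5310
G01 X37.2612 Y41.7965
G01 X54.9957 Y34.4507
G01 X72.7302 Y41.7965
G01 X80.0760 Y59.5310
M5

viewBox `0 0 91.6686 153.9822` with mm width/height → 1 unit = 1 mm. Flip: y_m = 153.9822 − y_svg.

**Shape 1** — `<path>` rectangle, stroke `#ff0000` → score (S631, F2571). Machine vertices: (16.6420,120.0446) → (53.1947,120.0446) → (53.1947,64.7960) → (16.6420,64.7960) → (16.6420,120.0446). Closed: final G1 returns to the first vertex.

**Shape 2** — `<path>` line segment, stroke `#008000` → engrave (S227, F2510). Machine vertices: (35.6176,19.4280) → (40.3319,129.6157). Open path.

**Shape 3** — `<path>` open polyline, stroke `#ff00ff` → cut (S825, F1273). Machine vertices: (17.5097,72.7077) → (35.2749,66.1261) → (12.0250,140.9064) → (5.8156,128.2893) → (63.5393,20.5027) → (68.8404,34.1231). Open path.

**Shape 4** — `<polygon>` regular polygon, stroke `#008000` → engrave (S227, F2510). Machine vertices: (45.1979,104.5450) → (52.7311,132.5609) → (73.2270,112.0290) → (45.1979,104.5450). Closed: final G1 returns to the first vertex.

**Shape 5** — `<circle>` circle, stroke `#008000` → engrave (S227, F2510). Machine vertices: (80.0760,59.5310) → (72.7302,77.2655) → (54.9957,84.6113) → (37.2612,77.2655) → (29.9154,59.5310) → (37.2612,41.7965) → (54.9957,34.4507) → (72.7302,41.7965) → (80.0760,59.5310). Closed: final G1 returns to the first vertex.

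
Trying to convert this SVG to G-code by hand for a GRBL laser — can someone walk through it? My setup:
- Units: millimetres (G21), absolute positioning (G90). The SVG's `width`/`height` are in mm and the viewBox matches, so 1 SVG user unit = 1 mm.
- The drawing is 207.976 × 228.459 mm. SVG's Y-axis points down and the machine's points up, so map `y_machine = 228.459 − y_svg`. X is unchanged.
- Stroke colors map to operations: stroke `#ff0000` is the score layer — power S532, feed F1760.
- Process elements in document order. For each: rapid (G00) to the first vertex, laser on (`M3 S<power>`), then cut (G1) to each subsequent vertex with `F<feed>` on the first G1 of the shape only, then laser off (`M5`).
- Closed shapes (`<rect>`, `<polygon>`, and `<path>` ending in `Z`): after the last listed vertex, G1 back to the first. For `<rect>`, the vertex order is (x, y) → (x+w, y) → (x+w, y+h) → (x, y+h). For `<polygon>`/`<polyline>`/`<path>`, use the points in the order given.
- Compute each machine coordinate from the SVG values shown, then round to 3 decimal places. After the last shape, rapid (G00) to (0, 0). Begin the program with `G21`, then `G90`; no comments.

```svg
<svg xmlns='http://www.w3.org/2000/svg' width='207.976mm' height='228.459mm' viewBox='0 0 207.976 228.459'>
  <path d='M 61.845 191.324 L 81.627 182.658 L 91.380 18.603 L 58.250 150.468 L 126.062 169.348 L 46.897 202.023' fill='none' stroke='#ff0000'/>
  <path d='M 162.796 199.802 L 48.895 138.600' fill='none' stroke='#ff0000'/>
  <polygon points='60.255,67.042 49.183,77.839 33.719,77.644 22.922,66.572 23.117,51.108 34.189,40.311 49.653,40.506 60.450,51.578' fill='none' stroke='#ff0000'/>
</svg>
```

viewBox `0 0 207.976 228.459` with mm width/height → 1 unit = 1 mm. Flip: y_m = 228.459 − y_svg.

**Shape 1** — `<path>` open polyline, stroke `#ff0000` → score (S532, F1760). Machine vertices: (61.845,37.135) → (81.627,45.801) → (91.380,209.856) → (58.250,77.991) → (126.062,59.111) → (46.897,26.436). Open path.

**Shape 2** — `<path>` line segment, stroke `#ff0000` → score (S532, F1760). Machine vertices: (162.796,28.657) → (48.895,89.859). Open path.

**Shape 3** — `<polygon>` regular polygon, stroke `#ff0000` → score (S532, F1760). Machine vertices: (60.255,161.417) → (49.183,150.620) → (33.719,150.815) → (22.922,161.887) → (23.117,177.351) → (34.189,188.148) → (49.653,187.953) → (60.450,176.881) → (60.255,161.417). Closed: final G1 returns to the first vertex.

G21
G90
G00 X61.845 Y37.135
M3 S532
G1 X81.627 Y45.801 F1760
G1 X91.380 Y209.856
G1 X58.250 Y77.991
G1 X126.062 Y59.111
G1 X46.897 Y26.436
M5
G00 X162.796 Y28.657
M3 S532
G1 X48.895 Y89.859 F1760
M5
G00 X60.255 Y161.417
M3 S532
G1 X49.183 Y150.620 F1760
G1 X33.719 Y150.815
G1 X22.922 Y161.887
G1 X23.117 Y177.351
G1 X34.189 Y188.148
G1 X49.653 Y187.953
G1 X60.450 Y176.881
G1 X60.255 Y161.417
M5
G00 X0.000 Y0.000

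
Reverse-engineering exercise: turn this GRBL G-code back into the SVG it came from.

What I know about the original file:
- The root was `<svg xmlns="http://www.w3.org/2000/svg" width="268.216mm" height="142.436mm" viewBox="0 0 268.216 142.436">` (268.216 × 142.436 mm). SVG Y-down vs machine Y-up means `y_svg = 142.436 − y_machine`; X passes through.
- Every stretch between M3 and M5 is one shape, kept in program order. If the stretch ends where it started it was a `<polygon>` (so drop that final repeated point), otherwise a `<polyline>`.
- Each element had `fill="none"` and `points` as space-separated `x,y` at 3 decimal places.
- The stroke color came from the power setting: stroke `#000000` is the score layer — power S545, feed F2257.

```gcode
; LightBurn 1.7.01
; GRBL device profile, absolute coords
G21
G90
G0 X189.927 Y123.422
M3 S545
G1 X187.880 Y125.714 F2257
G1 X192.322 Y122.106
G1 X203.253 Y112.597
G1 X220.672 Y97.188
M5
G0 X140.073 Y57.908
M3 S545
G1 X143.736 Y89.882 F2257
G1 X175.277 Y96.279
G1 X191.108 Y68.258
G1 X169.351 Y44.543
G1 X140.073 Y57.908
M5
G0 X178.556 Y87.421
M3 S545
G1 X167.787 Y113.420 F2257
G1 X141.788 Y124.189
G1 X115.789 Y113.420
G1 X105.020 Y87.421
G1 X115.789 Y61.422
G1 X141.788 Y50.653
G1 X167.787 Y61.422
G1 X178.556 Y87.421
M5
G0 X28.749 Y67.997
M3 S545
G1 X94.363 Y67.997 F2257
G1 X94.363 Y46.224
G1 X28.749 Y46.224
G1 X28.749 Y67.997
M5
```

y_svg = 142.436 − y_m. Every run uses S545, so all elements get stroke `#000000` (score).

[1] open run; points: 189.927,19.014 187.880,16.722 192.322,20.330 203.253,29.839 220.672,45.248

[2] closed run; points: 140.073,84.528 143.736,52.554 175.277,46.157 191.108,74.178 169.351,97.893

[3] closed run; points: 178.556,55.015 167.787,29.016 141.788,18.247 115.789,29.016 105.020,55.015 115.789,81.014 141.788,91.783 167.787,81.014

[4] closed run; points: 28.749,74.439 94.363,74.439 94.363,96.212 28.749,96.212

<svg xmlns="http://www.w3.org/2000/svg" width="268.216mm" height="142.436mm" viewBox="0 0 268.216 142.436">
  <polyline points="189.927,19.014 187.880,16.722 192.322,20.330 203.253,29.839 220.672,45.248" fill="none" stroke="#000000"/>
  <polygon points="140.073,84.528 143.736,52.554 175.277,46.157 191.108,74.178 169.351,97.893" fill="none" stroke="#000000"/>
  <polygon points="178.556,55.015 167.787,29.016 141.788,18.247 115.789,29.016 105.020,55.015 115.789,81.014 141.788,91.783 167.787,81.014" fill="none" stroke="#000000"/>
  <polygon points="28.749,74.439 94.363,74.439 94.363,96.212 28.749,96.212" fill="none" stroke="#000000"/>
</svg>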